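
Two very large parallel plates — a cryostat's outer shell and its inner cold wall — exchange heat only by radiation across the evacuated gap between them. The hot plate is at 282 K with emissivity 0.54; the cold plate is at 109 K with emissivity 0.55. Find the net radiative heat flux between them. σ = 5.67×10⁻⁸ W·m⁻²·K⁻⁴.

For two infinite grey parallel plates, q = σ(T₁⁴ − T₂⁴)/(1/ε₁ + 1/ε₂ − 1).
T₁⁴ − T₂⁴ = 6.324×10⁹ − 1.412×10⁸ = 6.183×10⁹ K⁴.
1/ε₁ + 1/ε₂ − 1 = 1.852 + 1.818 − 1 = 2.670.
q = 5.67×10⁻⁸ × 6.183×10⁹ / 2.670.

q ≈ 131 W/m²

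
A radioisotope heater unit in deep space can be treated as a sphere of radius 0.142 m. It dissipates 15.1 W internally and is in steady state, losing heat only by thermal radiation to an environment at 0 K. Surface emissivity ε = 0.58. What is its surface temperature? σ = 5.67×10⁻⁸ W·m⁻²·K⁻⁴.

T ≈ 206 K

Steady state: internal power = radiated power, P = εσA T⁴.
Radiating area A = 4πr² = 0.2534 m².
T⁴ = P/(εσA) = 15.1/(0.58·5.67×10⁻⁸·0.2534) = 1.812×10⁹ K⁴.
T = (1.812×10⁹)^(1/4).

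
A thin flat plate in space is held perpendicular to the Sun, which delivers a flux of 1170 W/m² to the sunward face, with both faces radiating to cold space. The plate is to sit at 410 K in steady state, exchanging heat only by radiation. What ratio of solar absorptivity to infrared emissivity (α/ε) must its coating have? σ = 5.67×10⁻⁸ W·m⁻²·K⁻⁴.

α/ε ≈ 2.74

Balance: αS·A = εσ·2A·T⁴ ⇒ α/ε = 2σT⁴/S.
α/ε = 2·5.67×10⁻⁸·(410)⁴/1170 = 2·5.67×10⁻⁸·2.826×10¹⁰/1170.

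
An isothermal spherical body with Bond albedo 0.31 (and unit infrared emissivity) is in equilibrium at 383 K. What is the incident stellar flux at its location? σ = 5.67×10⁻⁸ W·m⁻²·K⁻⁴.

S ≈ 7070 W/m²

(1−a)S·πr² = σ·4πr²·T⁴ ⇒ S = 4σT⁴/(1−a).
S = 4·5.67×10⁻⁸·2.152×10¹⁰/0.690.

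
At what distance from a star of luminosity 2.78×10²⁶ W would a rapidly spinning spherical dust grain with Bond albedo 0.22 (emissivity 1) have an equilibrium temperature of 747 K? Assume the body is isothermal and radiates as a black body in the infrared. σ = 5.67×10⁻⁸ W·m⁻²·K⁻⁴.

d ≈ 1.56×10¹⁰ m

For an isothermal black-emitting sphere, (1−a)S·πr² = σ·4πr²·T⁴ ⇒ S = 4σT⁴/(1−a).
S = 4·5.67×10⁻⁸·(747)⁴/0.780 = 90540 W/m².
Flux falls as S = L/(4πd²), so d = √(L/(4πS)) = √(2.78×10²⁶/(4π·90540)).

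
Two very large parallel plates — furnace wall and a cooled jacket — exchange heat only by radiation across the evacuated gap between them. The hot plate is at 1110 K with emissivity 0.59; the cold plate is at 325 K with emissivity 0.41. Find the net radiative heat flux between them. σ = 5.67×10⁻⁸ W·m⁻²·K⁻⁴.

For two infinite grey parallel plates, q = σ(T₁⁴ − T₂⁴)/(1/ε₁ + 1/ε₂ − 1).
T₁⁴ − T₂⁴ = 1.518×10¹² − 1.116×10¹⁰ = 1.507×10¹² K⁴.
1/ε₁ + 1/ε₂ − 1 = 1.695 + 2.439 − 1 = 3.134.
q = 5.67×10⁻⁸ × 1.507×10¹² / 3.134.

q ≈ 27300 W/m²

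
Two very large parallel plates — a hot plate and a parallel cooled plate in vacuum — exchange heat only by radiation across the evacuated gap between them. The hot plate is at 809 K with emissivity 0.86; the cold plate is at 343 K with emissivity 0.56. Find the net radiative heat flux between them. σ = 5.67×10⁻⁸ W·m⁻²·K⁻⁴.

For two infinite grey parallel plates, q = σ(T₁⁴ − T₂⁴)/(1/ε₁ + 1/ε₂ − 1).
T₁⁴ − T₂⁴ = 4.283×10¹¹ − 1.384×10¹⁰ = 4.145×10¹¹ K⁴.
1/ε₁ + 1/ε₂ − 1 = 1.163 + 1.786 − 1 = 1.949.
q = 5.67×10⁻⁸ × 4.145×10¹¹ / 1.949.

q ≈ 12100 W/m²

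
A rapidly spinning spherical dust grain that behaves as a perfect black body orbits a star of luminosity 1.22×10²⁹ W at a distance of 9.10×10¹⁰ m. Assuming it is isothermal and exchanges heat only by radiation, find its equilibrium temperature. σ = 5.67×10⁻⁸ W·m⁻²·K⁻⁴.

T ≈ 1510 K

First find the stellar flux at distance d: S = L/(4πd²) = 1.22×10²⁹/(4π·(9.10×10¹⁰)²) = 1.172×10⁶ W/m².
For an isothermal sphere, absorbed (1−a)S·πr² = emitted σ·4πr²·T⁴, so T⁴ = (1−a)S/(4σ).
T⁴ = 1.00·1.172×10⁶/(4·5.67×10⁻⁸) = 5.169×10¹² K⁴.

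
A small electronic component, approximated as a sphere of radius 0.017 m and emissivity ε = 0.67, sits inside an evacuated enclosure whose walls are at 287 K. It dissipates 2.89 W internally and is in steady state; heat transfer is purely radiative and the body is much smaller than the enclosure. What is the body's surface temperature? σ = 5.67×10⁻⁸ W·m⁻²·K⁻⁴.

T ≈ 408 K

For a small grey body in a large enclosure, net radiated power = εσA(T⁴ − T_w⁴).
Steady state: P = εσA(T⁴ − T_w⁴) with A = 4πr² = 0.003632 m².
T⁴ = P/(εσA) + T_w⁴ = 2.89/(0.67·5.67×10⁻⁸·0.003632) + (287)⁴
    = 2.095×10¹⁰ + 6.785×10⁹ = 2.773×10¹⁰ K⁴.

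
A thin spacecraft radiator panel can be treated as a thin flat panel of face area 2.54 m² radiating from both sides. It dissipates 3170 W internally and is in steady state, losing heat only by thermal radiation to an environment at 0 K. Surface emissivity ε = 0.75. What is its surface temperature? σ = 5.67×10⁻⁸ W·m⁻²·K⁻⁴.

Steady state: internal power = radiated power, P = εσA T⁴.
Radiating area A = 2·2.54 = 5.080 m².
T⁴ = P/(εσA) = 3170/(0.75·5.67×10⁻⁸·5.080) = 1.467×10¹⁰ K⁴.
T = (1.467×10¹⁰)^(1/4).

T ≈ 348 K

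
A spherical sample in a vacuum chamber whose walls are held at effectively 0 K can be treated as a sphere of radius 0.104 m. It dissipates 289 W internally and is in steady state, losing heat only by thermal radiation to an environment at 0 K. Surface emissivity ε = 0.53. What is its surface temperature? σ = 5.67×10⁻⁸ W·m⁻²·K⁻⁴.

T ≈ 516 K

Steady state: internal power = radiated power, P = εσA T⁴.
Radiating area A = 4πr² = 0.1359 m².
T⁴ = P/(εσA) = 289/(0.53·5.67×10⁻⁸·0.1359) = 7.076×10¹⁰ K⁴.
T = (7.076×10¹⁰)^(1/4).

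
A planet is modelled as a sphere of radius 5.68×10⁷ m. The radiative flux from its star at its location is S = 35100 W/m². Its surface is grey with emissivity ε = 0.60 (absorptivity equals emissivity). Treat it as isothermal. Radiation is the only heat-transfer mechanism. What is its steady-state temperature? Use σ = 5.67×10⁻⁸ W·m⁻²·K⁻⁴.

At equilibrium, absorbed power = emitted power.
Absorbing cross-section = πr² = 1.014×10¹⁶ m²; emitting surface = 4πr² = 4.054×10¹⁶ m² (ratio 4).
εS·A_cross = εσ·A_surf·T⁴  ⇒  T⁴ = S/(4σ)   (ε cancels).
T⁴ = 35100/(4·5.67×10⁻⁸) = 1.548×10¹¹ K⁴.
T = (1.548×10¹¹)^(1/4).

T ≈ 627 K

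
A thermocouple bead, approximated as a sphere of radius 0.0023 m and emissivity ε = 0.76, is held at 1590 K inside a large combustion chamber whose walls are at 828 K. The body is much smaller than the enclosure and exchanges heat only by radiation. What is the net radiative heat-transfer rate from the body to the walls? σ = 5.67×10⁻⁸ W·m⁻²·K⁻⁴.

P_net ≈ 17.0 W

For a small grey body in a large enclosure: P_net = εσA(T_body⁴ − T_wall⁴).
A = 4πr² = 6.648×10⁻⁵ m²; T_body⁴ − T_wall⁴ = 6.391×10¹² − 4.700×10¹¹ = 5.921×10¹² K⁴.
|P_net| = 0.76·5.67×10⁻⁸·6.648×10⁻⁵·5.921×10¹².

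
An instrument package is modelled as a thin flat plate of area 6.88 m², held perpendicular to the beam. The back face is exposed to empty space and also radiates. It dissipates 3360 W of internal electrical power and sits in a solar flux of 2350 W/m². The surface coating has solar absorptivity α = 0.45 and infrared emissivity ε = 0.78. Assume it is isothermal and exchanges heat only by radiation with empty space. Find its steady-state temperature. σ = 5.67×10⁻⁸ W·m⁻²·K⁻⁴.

At steady state, absorbed solar power + internal power = radiated power.
Absorbed: α·S·A_cross = 0.45·2350·6.880 = 7276 W (cross-section A).
Total input = 7276 + 3360 = 10640 W.
Radiated: εσ·A_surf·T⁴ with A_surf = 2A = 13.76 m².
T⁴ = 10640/(0.78·5.67×10⁻⁸·13.76) = 1.748×10¹⁰ K⁴.

T ≈ 364 K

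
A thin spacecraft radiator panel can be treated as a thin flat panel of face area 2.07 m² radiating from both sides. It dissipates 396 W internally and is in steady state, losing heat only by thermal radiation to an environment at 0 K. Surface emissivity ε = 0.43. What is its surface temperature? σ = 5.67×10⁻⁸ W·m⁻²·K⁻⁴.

Steady state: internal power = radiated power, P = εσA T⁴.
Radiating area A = 2·2.07 = 4.140 m².
T⁴ = P/(εσA) = 396/(0.43·5.67×10⁻⁸·4.140) = 3.923×10⁹ K⁴.
T = (3.923×10⁹)^(1/4).

T ≈ 250 K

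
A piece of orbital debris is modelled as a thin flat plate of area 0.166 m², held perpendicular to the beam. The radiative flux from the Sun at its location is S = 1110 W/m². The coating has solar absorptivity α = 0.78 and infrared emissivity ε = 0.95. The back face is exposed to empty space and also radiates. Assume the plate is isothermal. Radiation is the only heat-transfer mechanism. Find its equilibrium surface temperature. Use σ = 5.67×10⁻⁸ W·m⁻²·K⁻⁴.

T ≈ 299 K

At equilibrium, absorbed power = emitted power.
Absorbing cross-section = A = 0.1660 m²; emitting surface = 2A = 0.3320 m² (ratio 2).
αS·A_cross = εσ·A_surf·T⁴  ⇒  T⁴ = αS/(ε·2σ).
T⁴ = 0.780·1110/(0.95·2·5.67×10⁻⁸) = 8.037×10⁹ K⁴.
T = (8.037×10⁹)^(1/4).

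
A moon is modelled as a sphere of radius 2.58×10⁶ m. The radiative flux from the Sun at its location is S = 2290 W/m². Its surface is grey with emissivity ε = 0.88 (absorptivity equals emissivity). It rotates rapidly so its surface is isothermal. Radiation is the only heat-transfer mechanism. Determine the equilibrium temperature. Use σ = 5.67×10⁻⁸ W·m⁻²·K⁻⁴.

T ≈ 317 K

At equilibrium, absorbed power = emitted power.
Absorbing cross-section = πr² = 2.091×10¹³ m²; emitting surface = 4πr² = 8.365×10¹³ m² (ratio 4).
εS·A_cross = εσ·A_surf·T⁴  ⇒  T⁴ = S/(4σ)   (ε cancels).
T⁴ = 2290/(4·5.67×10⁻⁸) = 1.010×10¹⁰ K⁴.
T = (1.010×10¹⁰)^(1/4).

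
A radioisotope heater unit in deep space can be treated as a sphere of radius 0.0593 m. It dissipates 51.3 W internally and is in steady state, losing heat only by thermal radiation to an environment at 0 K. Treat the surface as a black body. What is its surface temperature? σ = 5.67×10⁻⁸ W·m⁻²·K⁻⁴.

Steady state: internal power = radiated power, P = εσA T⁴.
Radiating area A = 4πr² = 0.04419 m².
T⁴ = P/(εσA) = 51.3/(1.0·5.67×10⁻⁸·0.04419) = 2.047×10¹⁰ K⁴.
T = (2.047×10¹⁰)^(1/4).

T ≈ 378 K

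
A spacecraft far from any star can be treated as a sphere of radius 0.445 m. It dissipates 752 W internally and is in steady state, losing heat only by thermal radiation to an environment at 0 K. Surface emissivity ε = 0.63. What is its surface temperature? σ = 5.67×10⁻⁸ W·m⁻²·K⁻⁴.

T ≈ 303 K

Steady state: internal power = radiated power, P = εσA T⁴.
Radiating area A = 4πr² = 2.488 m².
T⁴ = P/(εσA) = 752/(0.63·5.67×10⁻⁸·2.488) = 8.460×10⁹ K⁴.
T = (8.460×10⁹)^(1/4).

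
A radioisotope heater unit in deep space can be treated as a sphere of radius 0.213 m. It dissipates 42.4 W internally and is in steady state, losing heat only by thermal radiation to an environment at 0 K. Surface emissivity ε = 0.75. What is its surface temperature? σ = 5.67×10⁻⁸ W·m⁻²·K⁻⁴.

T ≈ 204 K

Steady state: internal power = radiated power, P = εσA T⁴.
Radiating area A = 4πr² = 0.5701 m².
T⁴ = P/(εσA) = 42.4/(0.75·5.67×10⁻⁸·0.5701) = 1.749×10⁹ K⁴.
T = (1.749×10⁹)^(1/4).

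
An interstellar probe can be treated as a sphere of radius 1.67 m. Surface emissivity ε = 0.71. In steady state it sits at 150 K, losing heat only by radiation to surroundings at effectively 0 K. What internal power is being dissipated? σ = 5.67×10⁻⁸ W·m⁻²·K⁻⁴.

Steady state: P = εσA T⁴.
A = 4πr² = 35.05 m²; T⁴ = (150)⁴ = 5.062×10⁸ K⁴.
P = 0.71 × 5.67×10⁻⁸ × 35.05 × 5.062×10⁸.

P ≈ 714 W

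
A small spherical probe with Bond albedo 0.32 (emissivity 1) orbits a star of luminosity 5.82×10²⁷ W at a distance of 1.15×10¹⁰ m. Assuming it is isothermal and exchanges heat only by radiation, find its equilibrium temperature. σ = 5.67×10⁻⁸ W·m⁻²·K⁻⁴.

T ≈ 1800 K

First find the stellar flux at distance d: S = L/(4πd²) = 5.82×10²⁷/(4π·(1.15×10¹⁰)²) = 3.502×10⁶ W/m².
For an isothermal sphere, absorbed (1−a)S·πr² = emitted σ·4πr²·T⁴, so T⁴ = (1−a)S/(4σ).
T⁴ = 0.680·3.502×10⁶/(4·5.67×10⁻⁸) = 1.050×10¹³ K⁴.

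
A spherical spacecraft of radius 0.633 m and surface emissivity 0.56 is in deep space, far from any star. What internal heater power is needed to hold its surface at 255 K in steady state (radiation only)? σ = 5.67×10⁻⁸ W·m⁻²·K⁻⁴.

P = εσ·4πr²·T⁴.
4πr² = 5.035 m²; T⁴ = 4.228×10⁹ K⁴.
P = 0.56·5.67×10⁻⁸·5.035·4.228×10⁹.

P ≈ 676 W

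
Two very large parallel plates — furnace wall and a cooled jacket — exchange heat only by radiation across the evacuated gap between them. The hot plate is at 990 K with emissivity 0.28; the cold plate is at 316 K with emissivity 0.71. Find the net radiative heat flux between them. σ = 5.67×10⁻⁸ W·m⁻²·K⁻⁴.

For two infinite grey parallel plates, q = σ(T₁⁴ − T₂⁴)/(1/ε₁ + 1/ε₂ − 1).
T₁⁴ − T₂⁴ = 9.606×10¹¹ − 9.971×10⁹ = 9.506×10¹¹ K⁴.
1/ε₁ + 1/ε₂ − 1 = 3.571 + 1.408 − 1 = 3.980.
q = 5.67×10⁻⁸ × 9.506×10¹¹ / 3.980.

q ≈ 13500 W/m²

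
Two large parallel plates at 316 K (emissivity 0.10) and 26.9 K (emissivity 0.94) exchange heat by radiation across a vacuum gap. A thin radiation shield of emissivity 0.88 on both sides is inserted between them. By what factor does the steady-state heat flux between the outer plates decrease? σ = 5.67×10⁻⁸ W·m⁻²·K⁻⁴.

Without shield: q₀ = σΔ(T⁴)/(1/ε₁+1/ε₂−1) with denominator 10.06.
With shield the two gaps are in series; the resistances add: (1/ε₁+1/ε_s−1)+(1/ε_s+1/ε₂−1) = 10.14+1.200 = 11.34.
Heat-flux ratio q₀/q = 11.34/10.06.

factor ≈ 1.13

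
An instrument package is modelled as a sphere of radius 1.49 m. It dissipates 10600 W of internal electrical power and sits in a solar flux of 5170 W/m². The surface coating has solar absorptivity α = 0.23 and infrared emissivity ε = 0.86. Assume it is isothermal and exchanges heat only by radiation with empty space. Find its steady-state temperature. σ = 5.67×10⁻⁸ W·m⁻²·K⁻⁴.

T ≈ 343 K

At steady state, absorbed solar power + internal power = radiated power.
Absorbed: α·S·A_cross = 0.23·5170·6.975 = 8294 W (cross-section πr²).
Total input = 8294 + 10600 = 18890 W.
Radiated: εσ·A_surf·T⁴ with A_surf = 4πr² = 27.90 m².
T⁴ = 18890/(0.86·5.67×10⁻⁸·27.90) = 1.389×10¹⁰ K⁴.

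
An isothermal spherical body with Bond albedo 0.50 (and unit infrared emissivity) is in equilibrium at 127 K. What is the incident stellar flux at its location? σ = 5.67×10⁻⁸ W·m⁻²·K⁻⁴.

(1−a)S·πr² = σ·4πr²·T⁴ ⇒ S = 4σT⁴/(1−a).
S = 4·5.67×10⁻⁸·2.601×10⁸/0.500.

S ≈ 118 W/m²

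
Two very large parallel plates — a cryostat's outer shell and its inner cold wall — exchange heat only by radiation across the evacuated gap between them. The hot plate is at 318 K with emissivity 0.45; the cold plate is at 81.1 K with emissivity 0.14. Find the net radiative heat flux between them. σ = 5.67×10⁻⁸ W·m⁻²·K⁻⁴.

q ≈ 69.0 W/m²

For two infinite grey parallel plates, q = σ(T₁⁴ − T₂⁴)/(1/ε₁ + 1/ε₂ − 1).
T₁⁴ − T₂⁴ = 1.023×10¹⁰ − 4.326×10⁷ = 1.018×10¹⁰ K⁴.
1/ε₁ + 1/ε₂ − 1 = 2.222 + 7.143 − 1 = 8.365.
q = 5.67×10⁻⁸ × 1.018×10¹⁰ / 8.365.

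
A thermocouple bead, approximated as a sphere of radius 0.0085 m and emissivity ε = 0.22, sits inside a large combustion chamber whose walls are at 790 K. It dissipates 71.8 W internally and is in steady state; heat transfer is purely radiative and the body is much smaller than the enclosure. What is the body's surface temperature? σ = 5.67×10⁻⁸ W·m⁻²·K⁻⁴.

T ≈ 1610 K

For a small grey body in a large enclosure, net radiated power = εσA(T⁴ − T_w⁴).
Steady state: P = εσA(T⁴ − T_w⁴) with A = 4πr² = 9.079×10⁻⁴ m².
T⁴ = P/(εσA) + T_w⁴ = 71.8/(0.22·5.67×10⁻⁸·9.079×10⁻⁴) + (790)⁴
    = 6.340×10¹² + 3.895×10¹¹ = 6.729×10¹² K⁴.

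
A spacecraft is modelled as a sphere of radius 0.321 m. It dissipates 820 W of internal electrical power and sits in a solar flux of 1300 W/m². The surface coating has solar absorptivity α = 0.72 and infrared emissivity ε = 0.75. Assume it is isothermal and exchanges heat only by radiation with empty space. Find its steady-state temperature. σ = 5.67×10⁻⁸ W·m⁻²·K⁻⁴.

T ≈ 378 K

At steady state, absorbed solar power + internal power = radiated power.
Absorbed: α·S·A_cross = 0.72·1300·0.3237 = 303.0 W (cross-section πr²).
Total input = 303.0 + 820 = 1123 W.
Radiated: εσ·A_surf·T⁴ with A_surf = 4πr² = 1.295 m².
T⁴ = 1123/(0.75·5.67×10⁻⁸·1.295) = 2.039×10¹⁰ K⁴.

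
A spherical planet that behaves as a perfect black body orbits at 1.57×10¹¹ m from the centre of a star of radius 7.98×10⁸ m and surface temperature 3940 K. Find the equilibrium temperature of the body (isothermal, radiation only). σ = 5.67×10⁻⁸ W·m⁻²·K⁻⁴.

T ≈ 199 K

The star's surface emits σT_*⁴; at distance d the flux is S = σT_*⁴(R_*/d)².
S = 5.67×10⁻⁸·(3940)⁴·(7.98×10⁸/1.57×10¹¹)² = 353.0 W/m².
For an isothermal sphere T⁴ = (1−a)S/(4σ) = 1.556×10⁹ K⁴.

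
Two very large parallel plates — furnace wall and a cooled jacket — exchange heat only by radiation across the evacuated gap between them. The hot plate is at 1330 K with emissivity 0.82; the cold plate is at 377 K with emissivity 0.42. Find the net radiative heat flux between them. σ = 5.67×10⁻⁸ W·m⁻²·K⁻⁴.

For two infinite grey parallel plates, q = σ(T₁⁴ − T₂⁴)/(1/ε₁ + 1/ε₂ − 1).
T₁⁴ − T₂⁴ = 3.129×10¹² − 2.020×10¹⁰ = 3.109×10¹² K⁴.
1/ε₁ + 1/ε₂ − 1 = 1.220 + 2.381 − 1 = 2.600.
q = 5.67×10⁻⁸ × 3.109×10¹² / 2.600.

q ≈ 67800 W/m²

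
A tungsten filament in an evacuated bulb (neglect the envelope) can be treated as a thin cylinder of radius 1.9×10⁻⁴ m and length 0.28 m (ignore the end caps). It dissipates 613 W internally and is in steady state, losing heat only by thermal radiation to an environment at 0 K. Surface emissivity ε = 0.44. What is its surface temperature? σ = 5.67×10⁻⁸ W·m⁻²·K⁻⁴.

T ≈ 2930 K

Steady state: internal power = radiated power, P = εσA T⁴.
Radiating area A = 2πrL = 3.343×10⁻⁴ m².
T⁴ = P/(εσA) = 613/(0.44·5.67×10⁻⁸·3.343×10⁻⁴) = 7.351×10¹³ K⁴.
T = (7.351×10¹³)^(1/4).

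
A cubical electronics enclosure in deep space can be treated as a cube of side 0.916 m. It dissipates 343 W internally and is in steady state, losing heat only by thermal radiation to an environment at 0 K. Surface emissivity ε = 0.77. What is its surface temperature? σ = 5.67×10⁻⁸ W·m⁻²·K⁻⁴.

Steady state: internal power = radiated power, P = εσA T⁴.
Radiating area A = 6L² = 5.034 m².
T⁴ = P/(εσA) = 343/(0.77·5.67×10⁻⁸·5.034) = 1.561×10⁹ K⁴.
T = (1.561×10⁹)^(1/4).

T ≈ 199 K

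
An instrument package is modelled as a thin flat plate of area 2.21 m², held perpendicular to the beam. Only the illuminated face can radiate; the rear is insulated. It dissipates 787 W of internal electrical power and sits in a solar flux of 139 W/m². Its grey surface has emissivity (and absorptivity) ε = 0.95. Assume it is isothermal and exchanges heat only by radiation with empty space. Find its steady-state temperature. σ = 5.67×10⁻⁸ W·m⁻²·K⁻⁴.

T ≈ 309 K

At steady state, absorbed solar power + internal power = radiated power.
Absorbed: α·S·A_cross = 0.95·139·2.210 = 291.8 W (cross-section A).
Total input = 291.8 + 787 = 1079 W.
Radiated: εσ·A_surf·T⁴ with A_surf = A = 2.210 m².
T⁴ = 1079/(0.95·5.67×10⁻⁸·2.210) = 9.063×10⁹ K⁴.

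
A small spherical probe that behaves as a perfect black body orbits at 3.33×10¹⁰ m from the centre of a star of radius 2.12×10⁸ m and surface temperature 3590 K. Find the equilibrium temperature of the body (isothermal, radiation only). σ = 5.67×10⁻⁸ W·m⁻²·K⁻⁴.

T ≈ 203 K

The star's surface emits σT_*⁴; at distance d the flux is S = σT_*⁴(R_*/d)².
S = 5.67×10⁻⁸·(3590)⁴·(2.12×10⁸/3.33×10¹⁰)² = 381.7 W/m².
For an isothermal sphere T⁴ = (1−a)S/(4σ) = 1.683×10⁹ K⁴.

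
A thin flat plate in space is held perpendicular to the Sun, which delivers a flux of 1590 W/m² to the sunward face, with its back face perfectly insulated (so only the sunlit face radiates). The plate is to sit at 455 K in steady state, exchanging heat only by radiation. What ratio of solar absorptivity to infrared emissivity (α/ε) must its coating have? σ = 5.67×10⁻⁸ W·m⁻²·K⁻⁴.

α/ε ≈ 1.53

Balance: αS·A = εσ·1A·T⁴ ⇒ α/ε = σT⁴/S.
α/ε = 5.67×10⁻⁸·(455)⁴/1590 = 5.67×10⁻⁸·4.286×10¹⁰/1590.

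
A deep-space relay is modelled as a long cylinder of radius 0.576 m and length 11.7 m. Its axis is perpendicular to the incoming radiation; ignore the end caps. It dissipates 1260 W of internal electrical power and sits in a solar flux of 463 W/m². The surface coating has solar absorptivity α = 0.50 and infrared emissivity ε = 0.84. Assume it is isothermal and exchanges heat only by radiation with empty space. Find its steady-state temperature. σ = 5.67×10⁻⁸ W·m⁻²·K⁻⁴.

At steady state, absorbed solar power + internal power = radiated power.
Absorbed: α·S·A_cross = 0.50·463·13.48 = 3120 W (cross-section 2rL).
Total input = 3120 + 1260 = 4380 W.
Radiated: εσ·A_surf·T⁴ with A_surf = 2πrL = 42.34 m².
T⁴ = 4380/(0.84·5.67×10⁻⁸·42.34) = 2.172×10⁹ K⁴.

T ≈ 216 K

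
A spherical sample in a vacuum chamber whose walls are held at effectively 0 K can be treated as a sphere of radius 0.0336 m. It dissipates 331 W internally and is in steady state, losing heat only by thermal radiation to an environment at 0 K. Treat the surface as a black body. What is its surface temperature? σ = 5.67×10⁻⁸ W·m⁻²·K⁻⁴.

T ≈ 801 K

Steady state: internal power = radiated power, P = εσA T⁴.
Radiating area A = 4πr² = 0.01419 m².
T⁴ = P/(εσA) = 331/(1.0·5.67×10⁻⁸·0.01419) = 4.115×10¹¹ K⁴.
T = (4.115×10¹¹)^(1/4).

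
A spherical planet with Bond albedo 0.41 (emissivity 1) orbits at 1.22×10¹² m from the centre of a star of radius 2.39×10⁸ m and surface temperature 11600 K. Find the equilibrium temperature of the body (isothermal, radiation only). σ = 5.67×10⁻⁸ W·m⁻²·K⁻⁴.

The star's surface emits σT_*⁴; at distance d the flux is S = σT_*⁴(R_*/d)².
S = 5.67×10⁻⁸·(11600)⁴·(2.39×10⁸/1.22×10¹²)² = 39.40 W/m².
For an isothermal sphere T⁴ = (1−a)S/(4σ) = 1.025×10⁸ K⁴.

T ≈ 101 K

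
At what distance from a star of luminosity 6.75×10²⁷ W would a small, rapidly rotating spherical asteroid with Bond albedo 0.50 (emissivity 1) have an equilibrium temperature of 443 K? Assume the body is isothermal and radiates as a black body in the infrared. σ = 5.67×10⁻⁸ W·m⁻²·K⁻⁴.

d ≈ 1.75×10¹¹ m

For an isothermal black-emitting sphere, (1−a)S·πr² = σ·4πr²·T⁴ ⇒ S = 4σT⁴/(1−a).
S = 4·5.67×10⁻⁸·(443)⁴/0.500 = 17470 W/m².
Flux falls as S = L/(4πd²), so d = √(L/(4πS)) = √(6.75×10²⁷/(4π·17470)).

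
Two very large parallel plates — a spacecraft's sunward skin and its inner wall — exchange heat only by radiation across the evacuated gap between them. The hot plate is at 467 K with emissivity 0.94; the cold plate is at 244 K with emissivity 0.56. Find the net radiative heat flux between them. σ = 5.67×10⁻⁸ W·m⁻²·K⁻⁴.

q ≈ 1350 W/m²

For two infinite grey parallel plates, q = σ(T₁⁴ − T₂⁴)/(1/ε₁ + 1/ε₂ − 1).
T₁⁴ − T₂⁴ = 4.756×10¹⁰ − 3.545×10⁹ = 4.402×10¹⁰ K⁴.
1/ε₁ + 1/ε₂ − 1 = 1.064 + 1.786 − 1 = 1.850.
q = 5.67×10⁻⁸ × 4.402×10¹⁰ / 1.850.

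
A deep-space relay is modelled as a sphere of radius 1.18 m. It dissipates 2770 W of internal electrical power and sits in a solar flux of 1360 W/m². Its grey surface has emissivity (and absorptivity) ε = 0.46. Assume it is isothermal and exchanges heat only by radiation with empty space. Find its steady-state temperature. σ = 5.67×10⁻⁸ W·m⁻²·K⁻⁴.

At steady state, absorbed solar power + internal power = radiated power.
Absorbed: α·S·A_cross = 0.46·1360·4.374 = 2737 W (cross-section πr²).
Total input = 2737 + 2770 = 5507 W.
Radiated: εσ·A_surf·T⁴ with A_surf = 4πr² = 17.50 m².
T⁴ = 5507/(0.46·5.67×10⁻⁸·17.50) = 1.207×10¹⁰ K⁴.

T ≈ 331 K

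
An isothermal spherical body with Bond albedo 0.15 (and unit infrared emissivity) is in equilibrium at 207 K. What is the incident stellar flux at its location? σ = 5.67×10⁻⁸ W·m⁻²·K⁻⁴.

S ≈ 490 W/m²

(1−a)S·πr² = σ·4πr²·T⁴ ⇒ S = 4σT⁴/(1−a).
S = 4·5.67×10⁻⁸·1.836×10⁹/0.850.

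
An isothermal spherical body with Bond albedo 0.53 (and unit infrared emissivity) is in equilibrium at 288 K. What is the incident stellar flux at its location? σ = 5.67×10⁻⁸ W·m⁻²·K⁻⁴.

S ≈ 3320 W/m²

(1−a)S·πr² = σ·4πr²·T⁴ ⇒ S = 4σT⁴/(1−a).
S = 4·5.67×10⁻⁸·6.880×10⁹/0.470.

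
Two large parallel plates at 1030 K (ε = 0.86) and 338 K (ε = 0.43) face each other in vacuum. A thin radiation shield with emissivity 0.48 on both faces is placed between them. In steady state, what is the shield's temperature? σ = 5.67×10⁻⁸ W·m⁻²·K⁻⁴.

T_s ≈ 909 K

In steady state the net flux on the hot side equals that on the cold side.
σ(T₁⁴−T_s⁴)/D₁ = σ(T_s⁴−T₂⁴)/D₂, with D₁ = 1/ε₁+1/ε_s−1 = 2.246, D₂ = 1/ε_s+1/ε₂−1 = 3.409.
Solve for T_s⁴: T_s⁴ = (D₂·T₁⁴ + D₁·T₂⁴)/(D₁+D₂) = 6.837×10¹¹ K⁴.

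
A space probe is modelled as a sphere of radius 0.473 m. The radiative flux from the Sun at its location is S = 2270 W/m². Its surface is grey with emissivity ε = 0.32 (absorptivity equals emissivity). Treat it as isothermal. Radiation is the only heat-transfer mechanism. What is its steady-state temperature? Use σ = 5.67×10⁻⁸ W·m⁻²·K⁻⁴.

T ≈ 316 K

At equilibrium, absorbed power = emitted power.
Absorbing cross-section = πr² = 0.7029 m²; emitting surface = 4πr² = 2.811 m² (ratio 4).
εS·A_cross = εσ·A_surf·T⁴  ⇒  T⁴ = S/(4σ)   (ε cancels).
T⁴ = 2270/(4·5.67×10⁻⁸) = 1.001×10¹⁰ K⁴.
T = (1.001×10¹⁰)^(1/4).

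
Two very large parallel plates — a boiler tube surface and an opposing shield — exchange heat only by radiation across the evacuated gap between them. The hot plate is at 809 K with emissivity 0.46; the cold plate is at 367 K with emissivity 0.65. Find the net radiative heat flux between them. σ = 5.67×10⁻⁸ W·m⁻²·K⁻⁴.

q ≈ 8570 W/m²

For two infinite grey parallel plates, q = σ(T₁⁴ − T₂⁴)/(1/ε₁ + 1/ε₂ − 1).
T₁⁴ − T₂⁴ = 4.283×10¹¹ − 1.814×10¹⁰ = 4.102×10¹¹ K⁴.
1/ε₁ + 1/ε₂ − 1 = 2.174 + 1.538 − 1 = 2.712.
q = 5.67×10⁻⁸ × 4.102×10¹¹ / 2.712.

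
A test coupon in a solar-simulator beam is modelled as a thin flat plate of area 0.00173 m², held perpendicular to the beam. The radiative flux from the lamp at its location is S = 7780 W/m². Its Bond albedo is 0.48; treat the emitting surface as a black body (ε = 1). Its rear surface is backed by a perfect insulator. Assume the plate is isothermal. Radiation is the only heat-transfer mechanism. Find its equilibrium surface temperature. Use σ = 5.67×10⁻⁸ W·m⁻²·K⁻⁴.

At equilibrium, absorbed power = emitted power.
Absorbing cross-section = A = 0.001730 m²; emitting surface = A = 0.001730 m² (ratio 1).
(1−a)S·A_cross = εσ·A_surf·T⁴  ⇒  T⁴ = (1−a)S/(1σ).
T⁴ = 0.520·7780/(1·5.67×10⁻⁸) = 7.135×10¹⁰ K⁴.
T = (7.135×10¹⁰)^(1/4).

T ≈ 517 K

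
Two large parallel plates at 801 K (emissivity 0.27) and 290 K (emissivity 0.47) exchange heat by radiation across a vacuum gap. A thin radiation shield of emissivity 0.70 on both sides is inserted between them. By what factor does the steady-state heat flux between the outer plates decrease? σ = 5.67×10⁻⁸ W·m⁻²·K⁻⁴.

factor ≈ 1.38

Without shield: q₀ = σΔ(T⁴)/(1/ε₁+1/ε₂−1) with denominator 4.831.
With shield the two gaps are in series; the resistances add: (1/ε₁+1/ε_s−1)+(1/ε_s+1/ε₂−1) = 4.132+2.556 = 6.689.
Heat-flux ratio q₀/q = 6.689/4.831.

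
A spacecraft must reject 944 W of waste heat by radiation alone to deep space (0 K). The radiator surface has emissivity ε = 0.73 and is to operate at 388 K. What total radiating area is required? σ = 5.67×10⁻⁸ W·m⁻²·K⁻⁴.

P = εσA T⁴ ⇒ A = P/(εσT⁴).
T⁴ = 2.266×10¹⁰ K⁴.
A = 944/(0.73 × 5.67×10⁻⁸ × 2.266×10¹⁰).

A ≈ 1.01 m²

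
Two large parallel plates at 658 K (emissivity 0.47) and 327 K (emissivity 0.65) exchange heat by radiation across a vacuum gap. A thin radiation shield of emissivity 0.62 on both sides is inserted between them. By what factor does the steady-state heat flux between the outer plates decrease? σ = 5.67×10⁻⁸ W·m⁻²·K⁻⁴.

factor ≈ 1.83

Without shield: q₀ = σΔ(T⁴)/(1/ε₁+1/ε₂−1) with denominator 2.666.
With shield the two gaps are in series; the resistances add: (1/ε₁+1/ε_s−1)+(1/ε_s+1/ε₂−1) = 2.741+2.151 = 4.892.
Heat-flux ratio q₀/q = 4.892/2.666.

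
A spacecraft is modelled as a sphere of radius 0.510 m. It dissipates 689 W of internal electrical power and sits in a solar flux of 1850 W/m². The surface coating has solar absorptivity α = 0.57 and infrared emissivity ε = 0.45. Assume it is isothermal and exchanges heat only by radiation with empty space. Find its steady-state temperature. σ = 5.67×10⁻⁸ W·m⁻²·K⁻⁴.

T ≈ 369 K

At steady state, absorbed solar power + internal power = radiated power.
Absorbed: α·S·A_cross = 0.57·1850·0.8171 = 861.7 W (cross-section πr²).
Total input = 861.7 + 689 = 1551 W.
Radiated: εσ·A_surf·T⁴ with A_surf = 4πr² = 3.269 m².
T⁴ = 1551/(0.45·5.67×10⁻⁸·3.269) = 1.859×10¹⁰ K⁴.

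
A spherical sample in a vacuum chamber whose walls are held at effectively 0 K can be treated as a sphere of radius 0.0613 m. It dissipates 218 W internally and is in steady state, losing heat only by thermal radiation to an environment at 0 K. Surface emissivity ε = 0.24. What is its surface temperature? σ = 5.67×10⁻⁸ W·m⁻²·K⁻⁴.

T ≈ 763 K

Steady state: internal power = radiated power, P = εσA T⁴.
Radiating area A = 4πr² = 0.04722 m².
T⁴ = P/(εσA) = 218/(0.24·5.67×10⁻⁸·0.04722) = 3.393×10¹¹ K⁴.
T = (3.393×10¹¹)^(1/4).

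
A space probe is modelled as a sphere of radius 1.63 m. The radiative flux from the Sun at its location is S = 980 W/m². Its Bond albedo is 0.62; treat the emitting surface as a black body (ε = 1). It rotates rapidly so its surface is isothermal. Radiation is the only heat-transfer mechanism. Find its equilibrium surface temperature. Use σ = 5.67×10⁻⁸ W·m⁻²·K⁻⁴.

T ≈ 201 K

At equilibrium, absorbed power = emitted power.
Absorbing cross-section = πr² = 8.347 m²; emitting surface = 4πr² = 33.39 m² (ratio 4).
(1−a)S·A_cross = εσ·A_surf·T⁴  ⇒  T⁴ = (1−a)S/(4σ).
T⁴ = 0.380·980/(4·5.67×10⁻⁸) = 1.642×10⁹ K⁴.
T = (1.642×10⁹)^(1/4).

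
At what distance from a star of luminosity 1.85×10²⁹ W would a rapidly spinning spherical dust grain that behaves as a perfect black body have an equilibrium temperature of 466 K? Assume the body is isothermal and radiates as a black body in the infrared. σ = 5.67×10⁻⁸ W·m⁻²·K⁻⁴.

d ≈ 1.17×10¹² m

For an isothermal black-emitting sphere, (1−a)S·πr² = σ·4πr²·T⁴ ⇒ S = 4σT⁴/(1−a).
S = 4·5.67×10⁻⁸·(466)⁴/1.00 = 10700 W/m².
Flux falls as S = L/(4πd²), so d = √(L/(4πS)) = √(1.85×10²⁹/(4π·10700)).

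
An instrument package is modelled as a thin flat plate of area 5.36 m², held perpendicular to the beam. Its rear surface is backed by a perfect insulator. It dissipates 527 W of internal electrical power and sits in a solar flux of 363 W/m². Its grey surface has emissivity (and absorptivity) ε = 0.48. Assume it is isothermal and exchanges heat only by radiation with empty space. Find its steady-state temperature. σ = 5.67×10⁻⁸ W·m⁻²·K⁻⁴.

T ≈ 316 K

At steady state, absorbed solar power + internal power = radiated power.
Absorbed: α·S·A_cross = 0.48·363·5.360 = 933.9 W (cross-section A).
Total input = 933.9 + 527 = 1461 W.
Radiated: εσ·A_surf·T⁴ with A_surf = A = 5.360 m².
T⁴ = 1461/(0.48·5.67×10⁻⁸·5.360) = 1.001×10¹⁰ K⁴.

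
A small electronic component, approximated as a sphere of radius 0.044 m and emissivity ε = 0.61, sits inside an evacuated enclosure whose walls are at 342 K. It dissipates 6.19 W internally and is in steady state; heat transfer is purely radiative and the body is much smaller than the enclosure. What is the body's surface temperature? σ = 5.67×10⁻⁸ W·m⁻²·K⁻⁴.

For a small grey body in a large enclosure, net radiated power = εσA(T⁴ − T_w⁴).
Steady state: P = εσA(T⁴ − T_w⁴) with A = 4πr² = 0.02433 m².
T⁴ = P/(εσA) + T_w⁴ = 6.19/(0.61·5.67×10⁻⁸·0.02433) + (342)⁴
    = 7.356×10⁹ + 1.368×10¹⁰ = 2.104×10¹⁰ K⁴.

T ≈ 381 K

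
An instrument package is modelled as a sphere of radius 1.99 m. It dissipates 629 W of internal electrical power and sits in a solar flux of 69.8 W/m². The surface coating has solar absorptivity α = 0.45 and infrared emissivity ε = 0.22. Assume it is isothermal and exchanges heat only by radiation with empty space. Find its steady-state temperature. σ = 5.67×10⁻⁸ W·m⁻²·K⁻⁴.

At steady state, absorbed solar power + internal power = radiated power.
Absorbed: α·S·A_cross = 0.45·69.8·12.44 = 390.8 W (cross-section πr²).
Total input = 390.8 + 629 = 1020 W.
Radiated: εσ·A_surf·T⁴ with A_surf = 4πr² = 49.76 m².
T⁴ = 1020/(0.22·5.67×10⁻⁸·49.76) = 1.643×10⁹ K⁴.

T ≈ 201 K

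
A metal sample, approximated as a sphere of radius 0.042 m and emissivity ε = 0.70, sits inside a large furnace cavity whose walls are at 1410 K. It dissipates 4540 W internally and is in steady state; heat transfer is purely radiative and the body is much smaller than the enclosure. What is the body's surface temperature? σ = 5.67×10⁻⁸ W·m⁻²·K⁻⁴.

T ≈ 1740 K

For a small grey body in a large enclosure, net radiated power = εσA(T⁴ − T_w⁴).
Steady state: P = εσA(T⁴ − T_w⁴) with A = 4πr² = 0.02217 m².
T⁴ = P/(εσA) + T_w⁴ = 4540/(0.70·5.67×10⁻⁸·0.02217) + (1410)⁴
    = 5.160×10¹² + 3.953×10¹² = 9.113×10¹² K⁴.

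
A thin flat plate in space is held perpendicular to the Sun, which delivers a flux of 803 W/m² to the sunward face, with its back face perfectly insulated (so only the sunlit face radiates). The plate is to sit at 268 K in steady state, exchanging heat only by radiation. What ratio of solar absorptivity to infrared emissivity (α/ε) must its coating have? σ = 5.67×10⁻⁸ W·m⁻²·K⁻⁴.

Balance: αS·A = εσ·1A·T⁴ ⇒ α/ε = σT⁴/S.
α/ε = 5.67×10⁻⁸·(268)⁴/803 = 5.67×10⁻⁸·5.159×10⁹/803.

α/ε ≈ 0.364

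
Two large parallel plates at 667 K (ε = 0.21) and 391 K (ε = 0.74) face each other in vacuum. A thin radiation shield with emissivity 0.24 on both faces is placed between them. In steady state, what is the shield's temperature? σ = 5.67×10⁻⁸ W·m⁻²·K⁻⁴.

In steady state the net flux on the hot side equals that on the cold side.
σ(T₁⁴−T_s⁴)/D₁ = σ(T_s⁴−T₂⁴)/D₂, with D₁ = 1/ε₁+1/ε_s−1 = 7.929, D₂ = 1/ε_s+1/ε₂−1 = 4.518.
Solve for T_s⁴: T_s⁴ = (D₂·T₁⁴ + D₁·T₂⁴)/(D₁+D₂) = 8.673×10¹⁰ K⁴.

T_s ≈ 543 K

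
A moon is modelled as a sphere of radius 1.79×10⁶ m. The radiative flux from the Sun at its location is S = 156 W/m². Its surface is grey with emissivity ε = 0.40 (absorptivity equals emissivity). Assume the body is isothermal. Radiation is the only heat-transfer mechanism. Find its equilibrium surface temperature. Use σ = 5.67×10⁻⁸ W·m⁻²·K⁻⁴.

At equilibrium, absorbed power = emitted power.
Absorbing cross-section = πr² = 1.007×10¹³ m²; emitting surface = 4πr² = 4.026×10¹³ m² (ratio 4).
εS·A_cross = εσ·A_surf·T⁴  ⇒  T⁴ = S/(4σ)   (ε cancels).
T⁴ = 156/(4·5.67×10⁻⁸) = 6.878×10⁸ K⁴.
T = (6.878×10⁸)^(1/4).

T ≈ 162 K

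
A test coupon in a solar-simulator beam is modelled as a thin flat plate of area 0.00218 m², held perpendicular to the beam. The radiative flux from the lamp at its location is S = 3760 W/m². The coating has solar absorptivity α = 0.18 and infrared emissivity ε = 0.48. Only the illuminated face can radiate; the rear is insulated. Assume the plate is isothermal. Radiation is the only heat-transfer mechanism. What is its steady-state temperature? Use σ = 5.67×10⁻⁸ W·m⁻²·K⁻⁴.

T ≈ 397 K

At equilibrium, absorbed power = emitted power.
Absorbing cross-section = A = 0.002180 m²; emitting surface = A = 0.002180 m² (ratio 1).
αS·A_cross = εσ·A_surf·T⁴  ⇒  T⁴ = αS/(ε·1σ).
T⁴ = 0.180·3760/(0.48·1·5.67×10⁻⁸) = 2.487×10¹⁰ K⁴.
T = (2.487×10¹⁰)^(1/4).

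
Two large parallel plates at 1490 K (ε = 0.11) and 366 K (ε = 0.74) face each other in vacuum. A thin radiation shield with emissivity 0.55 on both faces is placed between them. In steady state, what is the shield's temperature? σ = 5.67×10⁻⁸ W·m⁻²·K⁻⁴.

In steady state the net flux on the hot side equals that on the cold side.
σ(T₁⁴−T_s⁴)/D₁ = σ(T_s⁴−T₂⁴)/D₂, with D₁ = 1/ε₁+1/ε_s−1 = 9.909, D₂ = 1/ε_s+1/ε₂−1 = 2.170.
Solve for T_s⁴: T_s⁴ = (D₂·T₁⁴ + D₁·T₂⁴)/(D₁+D₂) = 9.000×10¹¹ K⁴.

T_s ≈ 974 K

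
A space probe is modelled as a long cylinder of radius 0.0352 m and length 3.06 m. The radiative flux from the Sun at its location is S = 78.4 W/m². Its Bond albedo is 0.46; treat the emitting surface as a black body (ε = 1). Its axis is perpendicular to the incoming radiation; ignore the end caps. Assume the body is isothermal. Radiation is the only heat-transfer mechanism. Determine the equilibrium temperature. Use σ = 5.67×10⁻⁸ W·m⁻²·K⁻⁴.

At equilibrium, absorbed power = emitted power.
Absorbing cross-section = 2rL = 0.2154 m²; emitting surface = 2πrL = 0.6768 m² (ratio π).
(1−a)S·A_cross = εσ·A_surf·T⁴  ⇒  T⁴ = (1−a)S/(πσ).
T⁴ = 0.540·78.4/(π·5.67×10⁻⁸) = 2.377×10⁸ K⁴.
T = (2.377×10⁸)^(1/4).

T ≈ 124 K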